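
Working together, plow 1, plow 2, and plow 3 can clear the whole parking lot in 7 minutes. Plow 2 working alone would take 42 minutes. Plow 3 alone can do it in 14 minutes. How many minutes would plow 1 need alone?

Combined rate is 1/7 per minute.
Known contribution: 1/42 + 1/14 = (1 + 3)/42 = 4/42 = 2/21 per minute.
So plow 1's rate is 1/7 − 2/21 = 1/21, meaning 21 minutes alone.

21 minutes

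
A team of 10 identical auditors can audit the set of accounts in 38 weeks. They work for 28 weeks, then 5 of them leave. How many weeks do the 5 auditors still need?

20 weeks

One auditor does 1/380 of the job per week.
After 28 weeks with 10 auditors, 14/19 is done (5/19 left).
With 5 auditors the rate is 5/380 = 1/76, so the rest takes 5/19 ÷ 1/76 = 20 weeks.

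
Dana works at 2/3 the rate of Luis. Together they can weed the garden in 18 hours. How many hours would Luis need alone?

Let Luis's rate be r; then Dana's rate is (2/3)r, so together (2/3 + 1)r = (5/3)r = 1/18.
Thus r = 1/30 per hour.
Luis alone: 30 hours; Dana alone: 45 hours.

30 hours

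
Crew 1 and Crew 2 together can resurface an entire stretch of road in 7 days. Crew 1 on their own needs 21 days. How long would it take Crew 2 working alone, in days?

21/2 days

Combined rate is 1/7 per day.
Known contribution: 1/21 per day.
So Crew 2's rate is 1/7 − 1/21 = 2/21, meaning 21/2 days alone.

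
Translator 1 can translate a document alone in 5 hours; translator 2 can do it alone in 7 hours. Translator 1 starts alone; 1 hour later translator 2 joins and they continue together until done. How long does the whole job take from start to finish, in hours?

10/3 hours

In 1 hour translator 1 does 1/5 of the job, leaving 4/5.
Translator 1 and translator 2 together work at 12/35 per hour, so finishing takes 4/5 ÷ 12/35 = 7/3 hours.
Total time = 1 + 7/3 = 10/3 hours.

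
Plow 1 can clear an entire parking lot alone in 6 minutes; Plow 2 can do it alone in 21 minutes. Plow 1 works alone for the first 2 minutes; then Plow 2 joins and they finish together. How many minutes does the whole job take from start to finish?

In 2 minutes Plow 1 does 2/6 = 1/3 of the job, leaving 2/3.
Plow 1 and Plow 2 together work at 3/14 per minute, so finishing takes 2/3 ÷ 3/14 = 28/9 minutes.
Total time = 2 + 28/9 = 46/9 minutes.

46/9 minutes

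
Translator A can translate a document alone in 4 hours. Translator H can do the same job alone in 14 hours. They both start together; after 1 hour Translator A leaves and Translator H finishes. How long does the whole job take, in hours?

21/2 hours

In the first 1 hour the combined rate is 9/28, so 9/28 of the job is done, leaving 19/28.
After Translator A leaves the rate is 1/14 per hour; the remaining 19/28 takes 19/2 hours.
Total = 1 + 19/2 = 21/2 hours.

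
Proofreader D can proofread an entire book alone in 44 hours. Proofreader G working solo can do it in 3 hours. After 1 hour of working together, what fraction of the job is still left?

85/132

Combined rate: 1/44 + 1/3 = (3 + 44)/132 = 47/132 per hour.
In 1 hour they complete 1·47/132 = 47/132 of the job.
So 85/132 remains.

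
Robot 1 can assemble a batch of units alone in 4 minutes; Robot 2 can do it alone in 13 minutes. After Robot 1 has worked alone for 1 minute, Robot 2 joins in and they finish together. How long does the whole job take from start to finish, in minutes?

56/17 minutes

In 1 minute Robot 1 does 1/4 of the job, leaving 3/4.
Robot 1 and Robot 2 together work at 17/52 per minute, so finishing takes 3/4 ÷ 17/52 = 39/17 minutes.
Total time = 1 + 39/17 = 56/17 minutes.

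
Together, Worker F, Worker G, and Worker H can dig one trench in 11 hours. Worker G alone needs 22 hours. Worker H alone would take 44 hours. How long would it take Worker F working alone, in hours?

Combined rate is 1/11 per hour.
Known contribution: 1/22 + 1/44 = (2 + 1)/44 = 3/44 per hour.
So Worker F's rate is 1/11 − 3/44 = 1/44, meaning 44 hours alone.

44 hours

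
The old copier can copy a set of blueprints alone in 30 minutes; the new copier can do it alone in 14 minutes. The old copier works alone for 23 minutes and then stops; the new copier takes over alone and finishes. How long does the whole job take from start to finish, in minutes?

In 23 minutes the old copier does 23/30 of the job, leaving 7/30.
The new copier works at 1/14 per minute, so finishing takes 7/30 ÷ 1/14 = 49/15 minutes.
Total time = 23 + 49/15 = 394/15 minutes.

394/15 minutes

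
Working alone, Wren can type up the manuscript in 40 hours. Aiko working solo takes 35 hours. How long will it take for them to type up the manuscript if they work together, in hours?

56/3 hours

Combined rate: 1/40 + 1/35 = (7 + 8)/280 = 15/280 = 3/56 per hour.
Time = 1 ÷ (3/56) = 56/3 hours.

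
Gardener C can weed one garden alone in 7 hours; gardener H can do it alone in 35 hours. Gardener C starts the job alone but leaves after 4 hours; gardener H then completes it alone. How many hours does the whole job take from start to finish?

In 4 hours gardener C does 4/7 of the job, leaving 3/7.
Gardener H works at 1/35 per hour, so finishing takes 3/7 ÷ 1/35 = 15 hours.
Total time = 4 + 15 = 19 hours.

19 hours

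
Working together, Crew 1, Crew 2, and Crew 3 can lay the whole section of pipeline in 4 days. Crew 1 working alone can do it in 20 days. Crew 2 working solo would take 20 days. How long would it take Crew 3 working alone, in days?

Combined rate is 1/4 per day.
Known contribution: 1/20 + 1/20 = (1 + 1)/20 = 2/20 = 1/10 per day.
So Crew 3's rate is 1/4 − 1/10 = 3/20, meaning 20/3 days alone.

20/3 days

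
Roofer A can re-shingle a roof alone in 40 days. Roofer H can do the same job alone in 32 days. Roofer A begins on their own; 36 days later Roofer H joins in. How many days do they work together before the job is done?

In the first 36 days Roofer A alone does 36/40 = 9/10 of the job, leaving 1/10.
Once everyone is working, combined rate: 1/40 + 1/32 = (4 + 5)/160 = 9/160 per day.
Remaining 1/10 at 9/160 per day takes 16/9 days.

16/9 days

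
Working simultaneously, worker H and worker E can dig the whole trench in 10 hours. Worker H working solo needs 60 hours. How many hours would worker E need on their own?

Combined rate is 1/10 per hour.
Known contribution: 1/60 per hour.
So worker E's rate is 1/10 − 1/60 = 1/12, meaning 12 hours alone.

12 hours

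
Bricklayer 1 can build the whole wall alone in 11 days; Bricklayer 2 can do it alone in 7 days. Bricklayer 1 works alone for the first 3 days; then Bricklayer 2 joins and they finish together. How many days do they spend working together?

In 3 days Bricklayer 1 does 3/11 of the job, leaving 8/11.
Bricklayer 1 and Bricklayer 2 together work at 18/77 per day, so finishing takes 8/11 ÷ 18/77 = 28/9 days.

28/9 days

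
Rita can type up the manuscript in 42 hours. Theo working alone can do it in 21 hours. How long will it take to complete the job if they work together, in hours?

14 hours

Combined rate: 1/42 + 1/21 = (1 + 2)/42 = 3/42 = 1/14 per hour.
Time = 1 ÷ (1/14) = 14 hours.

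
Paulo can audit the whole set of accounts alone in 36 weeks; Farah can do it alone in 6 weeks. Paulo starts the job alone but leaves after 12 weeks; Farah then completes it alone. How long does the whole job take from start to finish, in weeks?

16 weeks

In 12 weeks Paulo does 12/36 = 1/3 of the job, leaving 2/3.
Farah works at 1/6 per week, so finishing takes 2/3 ÷ 1/6 = 4 weeks.
Total time = 12 + 4 = 16 weeks.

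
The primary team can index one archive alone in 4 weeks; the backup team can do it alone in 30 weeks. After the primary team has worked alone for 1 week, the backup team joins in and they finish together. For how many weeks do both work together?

In 1 week the primary team does 1/4 of the job, leaving 3/4.
The primary team and the backup team together work at 17/60 per week, so finishing takes 3/4 ÷ 17/60 = 45/17 weeks.

45/17 weeks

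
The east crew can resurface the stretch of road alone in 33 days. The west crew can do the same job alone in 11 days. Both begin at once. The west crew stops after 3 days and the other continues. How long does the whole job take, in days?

24 days

In the first 3 days the combined rate is 4/33, so 4/11 of the job is done, leaving 7/11.
After the west crew leaves the rate is 1/33 per day; the remaining 7/11 takes 21 days.
Total = 3 + 21 = 24 days.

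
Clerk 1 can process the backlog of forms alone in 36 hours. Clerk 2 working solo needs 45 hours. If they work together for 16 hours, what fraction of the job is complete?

4/5

Combined rate: 1/36 + 1/45 = (5 + 4)/180 = 9/180 = 1/20 per hour.
In 16 hours they complete 16·1/20 = 4/5 of the job.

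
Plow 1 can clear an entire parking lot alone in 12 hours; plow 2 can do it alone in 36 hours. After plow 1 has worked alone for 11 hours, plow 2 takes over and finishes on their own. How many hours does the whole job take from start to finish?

14 hours

In 11 hours plow 1 does 11/12 of the job, leaving 1/12.
Plow 2 works at 1/36 per hour, so finishing takes 1/12 ÷ 1/36 = 3 hours.
Total time = 11 + 3 = 14 hours.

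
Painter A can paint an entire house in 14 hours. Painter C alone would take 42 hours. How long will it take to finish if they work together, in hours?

With two workers the combined time is the product over the sum: 14·42/(14+42) = 588/56 = 21/2 hours.

21/2 hours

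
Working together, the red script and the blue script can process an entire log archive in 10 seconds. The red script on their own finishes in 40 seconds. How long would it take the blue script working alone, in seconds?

40/3 seconds

Combined rate is 1/10 per second.
Known contribution: 1/40 per second.
So the blue script's rate is 1/10 − 1/40 = 3/40, meaning 40/3 seconds alone.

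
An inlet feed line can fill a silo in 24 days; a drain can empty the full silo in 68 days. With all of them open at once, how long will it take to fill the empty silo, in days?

408/11 days

Net rate = 1/24 − 1/68 = (17 − 6)/408 = 11/408 per day.
Filling time = 1 ÷ (11/408) = 408/11 days.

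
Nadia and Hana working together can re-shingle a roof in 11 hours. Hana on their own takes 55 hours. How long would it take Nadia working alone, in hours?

55/4 hours

Combined rate is 1/11 per hour.
Known contribution: 1/55 per hour.
So Nadia's rate is 1/11 − 1/55 = 4/55, meaning 55/4 hours alone.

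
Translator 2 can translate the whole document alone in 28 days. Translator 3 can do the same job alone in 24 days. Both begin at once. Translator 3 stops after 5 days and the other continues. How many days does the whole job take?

133/6 days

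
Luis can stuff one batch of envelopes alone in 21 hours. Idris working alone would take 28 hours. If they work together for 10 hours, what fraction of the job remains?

Combined rate: 1/21 + 1/28 = (4 + 3)/84 = 7/84 = 1/12 per hour.
In 10 hours they complete 10·1/12 = 5/6 of the job.
So 1/6 remains.

1/6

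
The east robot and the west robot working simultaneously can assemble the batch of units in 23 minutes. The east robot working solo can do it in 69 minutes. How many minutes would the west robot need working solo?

Combined rate is 1/23 per minute.
Known contribution: 1/69 per minute.
So the west robot's rate is 1/23 − 1/69 = 2/69, meaning 69/2 minutes alone.

69/2 minutes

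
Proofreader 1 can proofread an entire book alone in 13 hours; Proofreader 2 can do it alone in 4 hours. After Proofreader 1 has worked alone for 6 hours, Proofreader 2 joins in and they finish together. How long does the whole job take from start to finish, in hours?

130/17 hours

In 6 hours Proofreader 1 does 6/13 of the job, leaving 7/13.
Proofreader 1 and Proofreader 2 together work at 17/52 per hour, so finishing takes 7/13 ÷ 17/52 = 28/17 hours.
Total time = 6 + 28/17 = 130/17 hours.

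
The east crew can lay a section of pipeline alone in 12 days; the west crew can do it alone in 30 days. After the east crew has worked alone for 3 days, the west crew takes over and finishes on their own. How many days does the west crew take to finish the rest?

In 3 days the east crew does 3/12 = 1/4 of the job, leaving 3/4.
The west crew works at 1/30 per day, so finishing takes 3/4 ÷ 1/30 = 45/2 days.

45/2 days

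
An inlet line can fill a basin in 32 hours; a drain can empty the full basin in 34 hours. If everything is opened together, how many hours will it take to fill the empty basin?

Net rate = 1/32 − 1/34 = (17 − 16)/544 = 1/544 per hour.
Filling time = 1 ÷ (1/544) = 544 hours.

544 hours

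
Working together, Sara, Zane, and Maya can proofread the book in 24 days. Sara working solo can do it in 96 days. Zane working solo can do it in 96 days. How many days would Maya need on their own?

Combined rate is 1/24 per day.
Known contribution: 1/96 + 1/96 = (1 + 1)/96 = 2/96 = 1/48 per day.
So Maya's rate is 1/24 − 1/48 = 1/48, meaning 48 days alone.

48 days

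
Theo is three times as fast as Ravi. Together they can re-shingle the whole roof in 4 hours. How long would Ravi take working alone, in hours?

16 hours

Let Ravi's rate be r; then Theo's rate is 3r, so together (3 + 1)r = 4r = 1/4.
Thus r = 1/16 per hour.
Ravi alone: 16 hours; Theo alone: 16/3 hours.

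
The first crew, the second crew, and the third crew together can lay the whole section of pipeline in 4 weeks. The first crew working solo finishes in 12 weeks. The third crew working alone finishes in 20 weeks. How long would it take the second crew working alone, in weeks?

Combined rate is 1/4 per week.
Known contribution: 1/12 + 1/20 = (5 + 3)/60 = 8/60 = 2/15 per week.
So the second crew's rate is 1/4 − 2/15 = 7/60, meaning 60/7 weeks alone.

60/7 weeks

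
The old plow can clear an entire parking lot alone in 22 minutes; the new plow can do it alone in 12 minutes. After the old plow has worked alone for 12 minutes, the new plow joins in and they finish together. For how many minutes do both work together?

In 12 minutes the old plow does 12/22 = 6/11 of the job, leaving 5/11.
The old plow and the new plow together work at 17/132 per minute, so finishing takes 5/11 ÷ 17/132 = 60/17 minutes.

60/17 minutes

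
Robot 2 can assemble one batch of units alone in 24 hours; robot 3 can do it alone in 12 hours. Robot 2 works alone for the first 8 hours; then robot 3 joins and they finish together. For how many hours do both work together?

In 8 hours robot 2 does 8/24 = 1/3 of the job, leaving 2/3.
Robot 2 and robot 3 together work at 1/8 per hour, so finishing takes 2/3 ÷ 1/8 = 16/3 hours.

16/3 hours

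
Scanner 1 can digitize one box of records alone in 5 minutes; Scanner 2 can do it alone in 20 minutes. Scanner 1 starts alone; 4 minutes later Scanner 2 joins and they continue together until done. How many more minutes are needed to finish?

4/5 minutes

In 4 minutes Scanner 1 does 4/5 of the job, leaving 1/5.
Scanner 1 and Scanner 2 together work at 1/4 per minute, so finishing takes 1/5 ÷ 1/4 = 4/5 minutes.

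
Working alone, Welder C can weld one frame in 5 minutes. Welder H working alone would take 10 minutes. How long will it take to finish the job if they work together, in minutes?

Combined rate: 1/5 + 1/10 = (2 + 1)/10 = 3/10 per minute.
Time = 1 ÷ (3/10) = 10/3 minutes.

10/3 minutes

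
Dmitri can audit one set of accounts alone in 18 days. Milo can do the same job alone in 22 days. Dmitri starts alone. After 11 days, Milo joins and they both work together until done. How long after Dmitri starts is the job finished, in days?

297/20 days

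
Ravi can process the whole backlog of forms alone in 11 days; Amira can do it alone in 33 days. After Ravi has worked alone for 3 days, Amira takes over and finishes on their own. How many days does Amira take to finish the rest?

24 days

In 3 days Ravi does 3/11 of the job, leaving 8/11.
Amira works at 1/33 per day, so finishing takes 8/11 ÷ 1/33 = 24 days.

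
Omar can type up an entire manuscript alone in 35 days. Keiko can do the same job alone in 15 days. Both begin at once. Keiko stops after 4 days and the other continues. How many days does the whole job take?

77/3 days

In the first 4 days the combined rate is 2/21, so 8/21 of the job is done, leaving 13/21.
After Keiko leaves the rate is 1/35 per day; the remaining 13/21 takes 65/3 days.
Total = 4 + 65/3 = 77/3 days.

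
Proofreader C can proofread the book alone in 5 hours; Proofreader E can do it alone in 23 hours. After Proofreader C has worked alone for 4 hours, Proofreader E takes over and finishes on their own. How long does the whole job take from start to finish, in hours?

43/5 hours

In 4 hours Proofreader C does 4/5 of the job, leaving 1/5.
Proofreader E works at 1/23 per hour, so finishing takes 1/5 ÷ 1/23 = 23/5 hours.
Total time = 4 + 23/5 = 43/5 hours.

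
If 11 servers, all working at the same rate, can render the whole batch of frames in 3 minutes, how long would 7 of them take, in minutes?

Total work is 11·3 = 33 server-minutes.
With 7 servers: 33/7 minutes.

33/7 minutes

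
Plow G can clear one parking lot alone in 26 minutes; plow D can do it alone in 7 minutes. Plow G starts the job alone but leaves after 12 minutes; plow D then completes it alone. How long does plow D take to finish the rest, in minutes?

In 12 minutes plow G does 12/26 = 6/13 of the job, leaving 7/13.
Plow D works at 1/7 per minute, so finishing takes 7/13 ÷ 1/7 = 49/13 minutes.

49/13 minutes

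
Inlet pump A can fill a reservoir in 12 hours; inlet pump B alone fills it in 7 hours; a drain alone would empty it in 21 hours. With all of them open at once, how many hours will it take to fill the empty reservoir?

28/5 hours

Net rate = 1/12 + 1/7 − 1/21 = (7 + 12 − 4)/84 = 15/84 = 5/28 per hour.
Filling time = 1 ÷ (5/28) = 28/5 hours.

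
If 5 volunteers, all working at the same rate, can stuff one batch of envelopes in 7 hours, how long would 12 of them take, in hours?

Total work is 5·7 = 35 volunteer-hours.
With 12 volunteers: 35/12 hours.

35/12 hours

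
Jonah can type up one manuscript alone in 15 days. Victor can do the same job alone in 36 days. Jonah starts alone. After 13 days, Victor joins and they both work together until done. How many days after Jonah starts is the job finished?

245/17 days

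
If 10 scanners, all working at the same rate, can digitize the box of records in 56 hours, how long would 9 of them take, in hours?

560/9 hours

Total work is 10·56 = 560 scanner-hours.
With 9 scanners: 560/9 hours.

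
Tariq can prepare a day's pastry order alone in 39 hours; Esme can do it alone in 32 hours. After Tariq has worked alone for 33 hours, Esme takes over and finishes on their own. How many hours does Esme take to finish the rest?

64/13 hours

In 33 hours Tariq does 33/39 = 11/13 of the job, leaving 2/13.
Esme works at 1/32 per hour, so finishing takes 2/13 ÷ 1/32 = 64/13 hours.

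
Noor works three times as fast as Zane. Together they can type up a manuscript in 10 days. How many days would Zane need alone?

40 days

Let Zane's rate be r; then Noor's rate is 3r, so together (3 + 1)r = 4r = 1/10.
Thus r = 1/40 per day.
Zane alone: 40 days; Noor alone: 40/3 days.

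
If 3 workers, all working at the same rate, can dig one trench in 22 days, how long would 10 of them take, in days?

Total work is 3·22 = 66 worker-days.
With 10 workers: 66/10 = 33/5 days.

33/5 days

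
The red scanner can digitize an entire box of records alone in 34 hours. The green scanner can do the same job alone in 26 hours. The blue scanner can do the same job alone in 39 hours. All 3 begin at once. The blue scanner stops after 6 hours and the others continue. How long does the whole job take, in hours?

187/15 hours

In the first 6 hours the combined rate is 62/663, so 124/221 of the job is done, leaving 97/221.
After the blue scanner leaves the rate is 15/221 per hour; the remaining 97/221 takes 97/15 hours.
Total = 6 + 97/15 = 187/15 hours.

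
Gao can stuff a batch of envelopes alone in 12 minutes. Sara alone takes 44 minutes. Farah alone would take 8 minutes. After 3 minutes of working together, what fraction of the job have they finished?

61/88

Combined rate: 1/12 + 1/44 + 1/8 = (22 + 6 + 33)/264 = 61/264 per minute.
In 3 minutes they complete 3·61/264 = 61/88 of the job.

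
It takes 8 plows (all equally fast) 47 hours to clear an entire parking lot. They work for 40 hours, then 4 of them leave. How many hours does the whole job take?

54 hours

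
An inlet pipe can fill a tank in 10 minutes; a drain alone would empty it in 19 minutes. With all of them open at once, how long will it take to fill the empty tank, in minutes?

190/9 minutes

Net rate = 1/10 − 1/19 = (19 − 10)/190 = 9/190 per minute.
Filling time = 1 ÷ (9/190) = 190/9 minutes.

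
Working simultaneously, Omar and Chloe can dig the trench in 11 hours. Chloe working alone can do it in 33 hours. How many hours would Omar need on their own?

33/2 hours

Combined rate is 1/11 per hour.
Known contribution: 1/33 per hour.
So Omar's rate is 1/11 − 1/33 = 2/33, meaning 33/2 hours alone.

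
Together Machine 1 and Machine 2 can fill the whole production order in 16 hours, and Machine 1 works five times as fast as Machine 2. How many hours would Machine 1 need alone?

96/5 hours

Let Machine 2's rate be r; then Machine 1's rate is 5r, so together (5 + 1)r = 6r = 1/16.
Thus r = 1/96 per hour.
Machine 2 alone: 96 hours; Machine 1 alone: 96/5 hours.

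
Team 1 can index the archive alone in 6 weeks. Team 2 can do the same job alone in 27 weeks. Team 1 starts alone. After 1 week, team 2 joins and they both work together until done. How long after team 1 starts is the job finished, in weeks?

In the first 1 week team 1 alone does 1/6 of the job, leaving 5/6.
Once everyone is working, combined rate: 1/6 + 1/27 = (9 + 2)/54 = 11/54 per week.
Remaining 5/6 at 11/54 per week takes 45/11 weeks.
Total from the start = 1 + 45/11 = 56/11 weeks.

56/11 weeks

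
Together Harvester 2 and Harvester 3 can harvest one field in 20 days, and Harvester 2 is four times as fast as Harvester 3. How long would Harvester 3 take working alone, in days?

100 days

Let Harvester 3's rate be r; then Harvester 2's rate is 4r, so together (4 + 1)r = 5r = 1/20.
Thus r = 1/100 per day.
Harvester 3 alone: 100 days; Harvester 2 alone: 25 days.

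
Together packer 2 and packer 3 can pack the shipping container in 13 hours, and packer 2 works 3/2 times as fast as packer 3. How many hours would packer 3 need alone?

65/2 hours

Let packer 3's rate be r; then packer 2's rate is (3/2)r, so together (3/2 + 1)r = (5/2)r = 1/13.
Thus r = 2/65 per hour.
Packer 3 alone: 65/2 hours; packer 2 alone: 65/3 hours.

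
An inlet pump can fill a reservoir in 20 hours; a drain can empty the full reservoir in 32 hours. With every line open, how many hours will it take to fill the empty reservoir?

Net rate = 1/20 − 1/32 = (8 − 5)/160 = 3/160 per hour.
Filling time = 1 ÷ (3/160) = 160/3 hours.

160/3 hours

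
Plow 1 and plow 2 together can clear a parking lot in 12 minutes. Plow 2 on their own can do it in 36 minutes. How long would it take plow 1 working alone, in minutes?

Combined rate is 1/12 per minute.
Known contribution: 1/36 per minute.
So plow 1's rate is 1/12 − 1/36 = 1/18, meaning 18 minutes alone.

18 minutes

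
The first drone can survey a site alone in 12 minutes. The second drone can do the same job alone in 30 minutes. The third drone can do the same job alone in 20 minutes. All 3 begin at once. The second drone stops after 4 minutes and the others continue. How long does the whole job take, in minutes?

13/2 minutes

In the first 4 minutes the combined rate is 1/6, so 2/3 of the job is done, leaving 1/3.
After the second drone leaves the rate is 2/15 per minute; the remaining 1/3 takes 5/2 minutes.
Total = 4 + 5/2 = 13/2 minutes.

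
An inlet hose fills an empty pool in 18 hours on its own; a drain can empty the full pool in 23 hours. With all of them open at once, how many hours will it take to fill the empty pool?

Net rate = 1/18 − 1/23 = (23 − 18)/414 = 5/414 per hour.
Filling time = 1 ÷ (5/414) = 414/5 hours.

414/5 hours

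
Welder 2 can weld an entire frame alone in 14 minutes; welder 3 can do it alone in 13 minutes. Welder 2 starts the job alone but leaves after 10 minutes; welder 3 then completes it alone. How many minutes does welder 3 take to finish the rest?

26/7 minutes

In 10 minutes welder 2 does 10/14 = 5/7 of the job, leaving 2/7.
Welder 3 works at 1/13 per minute, so finishing takes 2/7 ÷ 1/13 = 26/7 minutes.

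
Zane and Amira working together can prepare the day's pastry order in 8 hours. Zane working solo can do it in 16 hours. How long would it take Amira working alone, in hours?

Combined rate is 1/8 per hour.
Known contribution: 1/16 per hour.
So Amira's rate is 1/8 − 1/16 = 1/16, meaning 16 hours alone.

16 hours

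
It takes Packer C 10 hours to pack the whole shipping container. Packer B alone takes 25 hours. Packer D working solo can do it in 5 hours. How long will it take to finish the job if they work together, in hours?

Combined rate: 1/10 + 1/25 + 1/5 = (5 + 2 + 10)/50 = 17/50 per hour.
Time = 1 ÷ (17/50) = 50/17 hours.

50/17 hours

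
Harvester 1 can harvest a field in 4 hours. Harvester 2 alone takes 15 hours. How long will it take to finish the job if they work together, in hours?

60/19 hours

With two workers the combined time is the product over the sum: 4·15/(4+15) = 60/19 hours.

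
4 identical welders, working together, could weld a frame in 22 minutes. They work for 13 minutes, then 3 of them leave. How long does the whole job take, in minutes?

One welder does 1/88 of the job per minute.
After 13 minutes with 4 welders, 13/22 is done (9/22 left).
With 1 welder the rate is 1/88, so the rest takes 9/22 ÷ 1/88 = 36 minutes.
Total = 13 + 36 = 49 minutes.

49 minutes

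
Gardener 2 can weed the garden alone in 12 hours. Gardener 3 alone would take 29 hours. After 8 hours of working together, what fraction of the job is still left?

5/87

Combined rate: 1/12 + 1/29 = (29 + 12)/348 = 41/348 per hour.
In 8 hours they complete 8·41/348 = 82/87 of the job.
So 5/87 remains.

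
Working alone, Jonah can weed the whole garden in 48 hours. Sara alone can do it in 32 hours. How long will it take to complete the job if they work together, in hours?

Combined rate: 1/48 + 1/32 = (2 + 3)/96 = 5/96 per hour.
Time = 1 ÷ (5/96) = 96/5 hours.

96/5 hours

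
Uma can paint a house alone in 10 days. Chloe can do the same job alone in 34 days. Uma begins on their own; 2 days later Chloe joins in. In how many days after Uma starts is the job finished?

90/11 days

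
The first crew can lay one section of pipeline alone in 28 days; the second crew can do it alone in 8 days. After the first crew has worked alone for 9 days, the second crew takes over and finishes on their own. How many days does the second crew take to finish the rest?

38/7 days

In 9 days the first crew does 9/28 of the job, leaving 19/28.
The second crew works at 1/8 per day, so finishing takes 19/28 ÷ 1/8 = 38/7 days.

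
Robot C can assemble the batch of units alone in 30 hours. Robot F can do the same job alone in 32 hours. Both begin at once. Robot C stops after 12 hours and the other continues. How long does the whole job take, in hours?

96/5 hours

In the first 12 hours the combined rate is 31/480, so 31/40 of the job is done, leaving 9/40.
After Robot C leaves the rate is 1/32 per hour; the remaining 9/40 takes 36/5 hours.
Total = 12 + 36/5 = 96/5 hours.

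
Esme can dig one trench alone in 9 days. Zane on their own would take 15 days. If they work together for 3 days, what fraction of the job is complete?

8/15

Combined rate: 1/9 + 1/15 = (5 + 3)/45 = 8/45 per day.
In 3 days they complete 3·8/45 = 8/15 of the job.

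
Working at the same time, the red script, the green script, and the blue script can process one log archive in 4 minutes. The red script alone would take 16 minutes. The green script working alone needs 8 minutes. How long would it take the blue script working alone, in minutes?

Combined rate is 1/4 per minute.
Known contribution: 1/16 + 1/8 = (1 + 2)/16 = 3/16 per minute.
So the blue script's rate is 1/4 − 3/16 = 1/16, meaning 16 minutes alone.

16 minutes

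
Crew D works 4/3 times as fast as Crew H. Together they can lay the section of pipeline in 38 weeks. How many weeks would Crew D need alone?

Let Crew H's rate be r; then Crew D's rate is (4/3)r, so together (4/3 + 1)r = (7/3)r = 1/38.
Thus r = 3/266 per week.
Crew H alone: 266/3 weeks; Crew D alone: 133/2 weeks.

133/2 weeks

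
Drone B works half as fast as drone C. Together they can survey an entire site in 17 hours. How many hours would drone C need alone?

Let drone C's rate be r; then drone B's rate is (1/2)r, so together (1/2 + 1)r = (3/2)r = 1/17.
Thus r = 2/51 per hour.
Drone C alone: 51/2 hours; drone B alone: 51 hours.

51/2 hours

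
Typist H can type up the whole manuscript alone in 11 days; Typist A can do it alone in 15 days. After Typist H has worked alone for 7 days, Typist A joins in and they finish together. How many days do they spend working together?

In 7 days Typist H does 7/11 of the job, leaving 4/11.
Typist H and Typist A together work at 26/165 per day, so finishing takes 4/11 ÷ 26/165 = 30/13 days.

30/13 days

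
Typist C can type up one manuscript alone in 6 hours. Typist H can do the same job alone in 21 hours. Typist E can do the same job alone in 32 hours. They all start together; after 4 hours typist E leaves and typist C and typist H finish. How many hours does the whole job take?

In the first 4 hours the combined rate is 55/224, so 55/56 of the job is done, leaving 1/56.
After typist E leaves the rate is 3/14 per hour; the remaining 1/56 takes 1/12 hours.
Total = 4 + 1/12 = 49/12 hours.

49/12 hours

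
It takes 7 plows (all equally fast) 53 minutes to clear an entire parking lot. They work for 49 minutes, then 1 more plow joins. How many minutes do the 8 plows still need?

One plow does 1/371 of the job per minute.
After 49 minutes with 7 plows, 49/53 is done (4/53 left).
With 8 plows the rate is 8/371, so the rest takes 4/53 ÷ 8/371 = 7/2 minutes.

7/2 minutes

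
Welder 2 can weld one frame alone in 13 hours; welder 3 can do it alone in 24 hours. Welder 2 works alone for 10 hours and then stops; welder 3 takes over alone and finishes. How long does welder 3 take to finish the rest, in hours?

In 10 hours welder 2 does 10/13 of the job, leaving 3/13.
Welder 3 works at 1/24 per hour, so finishing takes 3/13 ÷ 1/24 = 72/13 hours.

72/13 hours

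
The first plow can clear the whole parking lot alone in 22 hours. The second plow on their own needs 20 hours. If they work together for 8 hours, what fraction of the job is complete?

42/55

Combined rate: 1/22 + 1/20 = (10 + 11)/220 = 21/220 per hour.
In 8 hours they complete 8·21/220 = 42/55 of the job.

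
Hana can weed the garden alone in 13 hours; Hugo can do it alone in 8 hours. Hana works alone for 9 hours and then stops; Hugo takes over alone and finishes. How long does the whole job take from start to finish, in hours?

149/13 hours

In 9 hours Hana does 9/13 of the job, leaving 4/13.
Hugo works at 1/8 per hour, so finishing takes 4/13 ÷ 1/8 = 32/13 hours.
Total time = 9 + 32/13 = 149/13 hours.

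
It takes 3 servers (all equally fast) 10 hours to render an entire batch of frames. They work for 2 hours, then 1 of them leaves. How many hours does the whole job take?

One server does 1/30 of the job per hour.
After 2 hours with 3 servers, 1/5 is done (4/5 left).
With 2 servers the rate is 2/30 = 1/15, so the rest takes 4/5 ÷ 1/15 = 12 hours.
Total = 2 + 12 = 14 hours.

14 hours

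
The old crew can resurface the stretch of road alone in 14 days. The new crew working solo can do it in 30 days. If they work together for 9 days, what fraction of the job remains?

Combined rate: 1/14 + 1/30 = (15 + 7)/210 = 22/210 = 11/105 per day.
In 9 days they complete 9·11/105 = 33/35 of the job.
So 2/35 remains.

2/35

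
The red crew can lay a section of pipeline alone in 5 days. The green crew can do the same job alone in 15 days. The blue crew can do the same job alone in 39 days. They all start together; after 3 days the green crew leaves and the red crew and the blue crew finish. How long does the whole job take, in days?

39/11 days

In the first 3 days the combined rate is 19/65, so 57/65 of the job is done, leaving 8/65.
After the green crew leaves the rate is 44/195 per day; the remaining 8/65 takes 6/11 days.
Total = 3 + 6/11 = 39/11 days.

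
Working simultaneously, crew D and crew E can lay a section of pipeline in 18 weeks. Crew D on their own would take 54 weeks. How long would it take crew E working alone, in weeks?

Combined rate is 1/18 per week.
Known contribution: 1/54 per week.
So crew E's rate is 1/18 − 1/54 = 1/27, meaning 27 weeks alone.

27 weeks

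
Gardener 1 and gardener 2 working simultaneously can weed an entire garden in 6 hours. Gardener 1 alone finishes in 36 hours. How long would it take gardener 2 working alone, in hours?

36/5 hours

Combined rate is 1/6 per hour.
Known contribution: 1/36 per hour.
So gardener 2's rate is 1/6 − 1/36 = 5/36, meaning 36/5 hours alone.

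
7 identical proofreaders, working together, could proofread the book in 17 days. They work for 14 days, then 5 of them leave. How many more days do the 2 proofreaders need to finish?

One proofreader does 1/119 of the job per day.
After 14 days with 7 proofreaders, 14/17 is done (3/17 left).
With 2 proofreaders the rate is 2/119, so the rest takes 3/17 ÷ 2/119 = 21/2 days.

21/2 days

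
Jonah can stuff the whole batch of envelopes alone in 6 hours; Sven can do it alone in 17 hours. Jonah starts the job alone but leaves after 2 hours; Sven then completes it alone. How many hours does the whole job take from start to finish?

In 2 hours Jonah does 2/6 = 1/3 of the job, leaving 2/3.
Sven works at 1/17 per hour, so finishing takes 2/3 ÷ 1/17 = 34/3 hours.
Total time = 2 + 34/3 = 40/3 hours.

40/3 hours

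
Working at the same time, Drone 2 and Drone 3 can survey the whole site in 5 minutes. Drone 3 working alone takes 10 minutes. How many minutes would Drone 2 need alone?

10 minutes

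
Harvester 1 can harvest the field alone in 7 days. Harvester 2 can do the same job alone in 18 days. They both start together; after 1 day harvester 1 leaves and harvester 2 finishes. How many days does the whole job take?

In the first 1 day the combined rate is 25/126, so 25/126 of the job is done, leaving 101/126.
After harvester 1 leaves the rate is 1/18 per day; the remaining 101/126 takes 101/7 days.
Total = 1 + 101/7 = 108/7 days.

108/7 days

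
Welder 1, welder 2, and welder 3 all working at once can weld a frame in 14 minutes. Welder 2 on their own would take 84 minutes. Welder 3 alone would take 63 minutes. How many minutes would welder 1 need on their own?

Combined rate is 1/14 per minute.
Known contribution: 1/84 + 1/63 = (3 + 4)/252 = 7/252 = 1/36 per minute.
So welder 1's rate is 1/14 − 1/36 = 11/252, meaning 252/11 minutes alone.

252/11 minutes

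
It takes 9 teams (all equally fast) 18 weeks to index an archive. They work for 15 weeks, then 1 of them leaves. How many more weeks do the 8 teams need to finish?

27/8 weeks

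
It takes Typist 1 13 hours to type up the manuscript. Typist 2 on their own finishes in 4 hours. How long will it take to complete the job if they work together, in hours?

Combined rate: 1/13 + 1/4 = (4 + 13)/52 = 17/52 per hour.
Time = 1 ÷ (17/52) = 52/17 hours.

52/17 hours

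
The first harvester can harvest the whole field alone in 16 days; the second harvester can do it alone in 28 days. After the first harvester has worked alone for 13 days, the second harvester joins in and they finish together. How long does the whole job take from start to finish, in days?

164/11 days

In 13 days the first harvester does 13/16 of the job, leaving 3/16.
The first harvester and the second harvester together work at 11/112 per day, so finishing takes 3/16 ÷ 11/112 = 21/11 days.
Total time = 13 + 21/11 = 164/11 days.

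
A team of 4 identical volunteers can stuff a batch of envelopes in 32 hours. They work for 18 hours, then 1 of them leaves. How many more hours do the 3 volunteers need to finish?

56/3 hours

One volunteer does 1/128 of the job per hour.
After 18 hours with 4 volunteers, 9/16 is done (7/16 left).
With 3 volunteers the rate is 3/128, so the rest takes 7/16 ÷ 3/128 = 56/3 hours.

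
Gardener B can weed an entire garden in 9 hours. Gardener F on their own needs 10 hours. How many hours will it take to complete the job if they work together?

Combined rate: 1/9 + 1/10 = (10 + 9)/90 = 19/90 per hour.
Time = 1 ÷ (19/90) = 90/19 hours.

90/19 hours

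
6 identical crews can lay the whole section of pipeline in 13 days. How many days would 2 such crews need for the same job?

39 days

Total work is 6·13 = 78 crew-days.
With 2 crews: 78/2 = 39 days.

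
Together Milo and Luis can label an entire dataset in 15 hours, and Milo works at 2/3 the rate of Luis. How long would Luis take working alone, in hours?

Let Luis's rate be r; then Milo's rate is (2/3)r, so together (2/3 + 1)r = (5/3)r = 1/15.
Thus r = 1/25 per hour.
Luis alone: 25 hours; Milo alone: 75/2 hours.

25 hours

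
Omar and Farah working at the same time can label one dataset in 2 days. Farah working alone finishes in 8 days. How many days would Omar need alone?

8/3 days

Combined rate is 1/2 per day.
Known contribution: 1/8 per day.
So Omar's rate is 1/2 − 1/8 = 3/8, meaning 8/3 days alone.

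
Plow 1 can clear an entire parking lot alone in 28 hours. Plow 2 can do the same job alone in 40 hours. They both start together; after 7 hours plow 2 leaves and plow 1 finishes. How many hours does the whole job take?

231/10 hours

In the first 7 hours the combined rate is 17/280, so 17/40 of the job is done, leaving 23/40.
After plow 2 leaves the rate is 1/28 per hour; the remaining 23/40 takes 161/10 hours.
Total = 7 + 161/10 = 231/10 hours.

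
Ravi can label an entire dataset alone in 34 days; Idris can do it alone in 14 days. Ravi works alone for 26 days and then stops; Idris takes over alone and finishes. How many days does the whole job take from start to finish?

498/17 days

In 26 days Ravi does 26/34 = 13/17 of the job, leaving 4/17.
Idris works at 1/14 per day, so finishing takes 4/17 ÷ 1/14 = 56/17 days.
Total time = 26 + 56/17 = 498/17 days.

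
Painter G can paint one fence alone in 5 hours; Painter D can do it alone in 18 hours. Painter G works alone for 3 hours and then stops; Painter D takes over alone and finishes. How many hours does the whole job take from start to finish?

In 3 hours Painter G does 3/5 of the job, leaving 2/5.
Painter D works at 1/18 per hour, so finishing takes 2/5 ÷ 1/18 = 36/5 hours.
Total time = 3 + 36/5 = 51/5 hours.

51/5 hours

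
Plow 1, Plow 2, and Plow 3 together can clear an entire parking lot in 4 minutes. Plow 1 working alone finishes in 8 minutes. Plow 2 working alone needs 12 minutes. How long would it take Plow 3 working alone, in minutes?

24 minutes

Combined rate is 1/4 per minute.
Known contribution: 1/8 + 1/12 = (3 + 2)/24 = 5/24 per minute.
So Plow 3's rate is 1/4 − 5/24 = 1/24, meaning 24 minutes alone.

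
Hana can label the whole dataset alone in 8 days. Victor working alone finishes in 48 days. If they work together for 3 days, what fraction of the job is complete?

7/16

Combined rate: 1/8 + 1/48 = (6 + 1)/48 = 7/48 per day.
In 3 days they complete 3·7/48 = 7/16 of the job.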